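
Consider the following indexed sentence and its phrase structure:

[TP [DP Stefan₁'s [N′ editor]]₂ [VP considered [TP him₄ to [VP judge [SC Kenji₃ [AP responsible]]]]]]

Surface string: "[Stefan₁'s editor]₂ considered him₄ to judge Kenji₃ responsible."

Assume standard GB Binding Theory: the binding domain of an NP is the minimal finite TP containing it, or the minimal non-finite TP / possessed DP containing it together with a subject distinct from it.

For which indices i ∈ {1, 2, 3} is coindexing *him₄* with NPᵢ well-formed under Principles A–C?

*him* is a pronoun, so Principle B applies: it must be free in its binding domain.
Binding domain of *him₄*: the matrix TP, whose subject is [Stefan₁'s editor]₂.
*Stefan₁* and the pronoun do not c-command one another → neither Principle B nor Principle C is at stake; coindexation permitted.
*[Stefan₁'s editor]₂* c-commands the pronoun within its binding domain → coindexation would violate Principle B.
*Kenji₃*: the pronoun c-commands this R-expression → coindexation would violate Principle C on *Kenji₃*.

{1}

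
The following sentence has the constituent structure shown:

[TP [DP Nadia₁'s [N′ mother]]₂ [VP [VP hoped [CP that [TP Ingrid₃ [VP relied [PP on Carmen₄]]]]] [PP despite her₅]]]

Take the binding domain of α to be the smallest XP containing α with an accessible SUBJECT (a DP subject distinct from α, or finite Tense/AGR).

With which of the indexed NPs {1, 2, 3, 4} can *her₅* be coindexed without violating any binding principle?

*her* is a pronoun, so Principle B applies: it must be free in its binding domain.
Binding domain of *her₅*: the matrix TP, whose subject is [Nadia₁'s mother]₂.
*Nadia₁* and the pronoun do not c-command one another → neither Principle B nor Principle C is at stake; coindexation permitted.
*[Nadia₁'s mother]₂* c-commands the pronoun within its binding domain → coindexation would violate Principle B.
*Ingrid₃* and the pronoun do not c-command one another → neither Principle B nor Principle C is at stake; coindexation permitted.
*Carmen₄* and the pronoun do not c-command one another → neither Principle B nor Principle C is at stake; coindexation permitted.

{1, 3, 4}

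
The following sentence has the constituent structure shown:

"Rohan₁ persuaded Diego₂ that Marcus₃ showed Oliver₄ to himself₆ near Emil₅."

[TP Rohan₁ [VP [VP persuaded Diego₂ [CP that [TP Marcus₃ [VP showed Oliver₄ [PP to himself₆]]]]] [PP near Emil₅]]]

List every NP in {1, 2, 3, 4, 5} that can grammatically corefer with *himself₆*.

*himself* is an anaphor, so Principle A applies: it must be bound in its binding domain.
Binding domain of *himself₆*: the embedded TP, whose subject is Marcus₃.
*Rohan₁* c-commands the anaphor but is outside its binding domain → cannot satisfy Principle A.
*Diego₂* c-commands the anaphor but is outside its binding domain → cannot satisfy Principle A.
*Marcus₃* c-commands the anaphor within its binding domain → licit binder.
*Oliver₄* c-commands the anaphor within its binding domain → licit binder.
*Emil₅* does not c-command the anaphor → cannot bind it.

{3, 4}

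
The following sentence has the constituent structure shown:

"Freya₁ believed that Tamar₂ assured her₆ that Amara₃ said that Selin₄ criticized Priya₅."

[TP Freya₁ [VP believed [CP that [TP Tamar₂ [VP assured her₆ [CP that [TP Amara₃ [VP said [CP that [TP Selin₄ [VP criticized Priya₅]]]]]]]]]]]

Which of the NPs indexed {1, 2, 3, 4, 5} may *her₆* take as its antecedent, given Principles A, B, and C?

{1}

*her* is a pronoun, so Principle B applies: it must be free in its binding domain.
Binding domain of *her₆*: the embedded TP, whose subject is Tamar₂.
*Freya₁* c-commands the pronoun but from outside its binding domain, and is not c-commanded by it → coindexation permitted.
*Tamar₂* c-commands the pronoun within its binding domain → coindexation would violate Principle B.
*Amara₃*: the pronoun c-commands this R-expression → coindexation would violate Principle C on *Amara₃*.
*Selin₄*: the pronoun c-commands this R-expression → coindexation would violate Principle C on *Selin₄*.
*Priya₅*: the pronoun c-commands this R-expression → coindexation would violate Principle C on *Priya₅*.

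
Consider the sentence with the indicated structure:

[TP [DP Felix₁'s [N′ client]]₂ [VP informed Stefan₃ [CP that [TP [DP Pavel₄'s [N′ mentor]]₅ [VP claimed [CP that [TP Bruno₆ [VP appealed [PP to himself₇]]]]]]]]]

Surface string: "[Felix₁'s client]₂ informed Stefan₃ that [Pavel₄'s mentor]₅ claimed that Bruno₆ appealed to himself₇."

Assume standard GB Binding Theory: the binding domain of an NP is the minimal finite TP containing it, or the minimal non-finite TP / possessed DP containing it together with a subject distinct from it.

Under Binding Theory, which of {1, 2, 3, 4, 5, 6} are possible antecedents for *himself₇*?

{6}

*himself* is an anaphor, so Principle A applies: it must be bound in its binding domain.
Binding domain of *himself₇*: the embedded TP, whose subject is Bruno₆.
*Felix₁* does not c-command the anaphor → cannot bind it.
*[Felix₁'s client]₂* c-commands the anaphor but is outside its binding domain → cannot satisfy Principle A.
*Stefan₃* c-commands the anaphor but is outside its binding domain → cannot satisfy Principle A.
*Pavel₄* does not c-command the anaphor → cannot bind it.
*[Pavel₄'s mentor]₅* c-commands the anaphor but is outside its binding domain → cannot satisfy Principle A.
*Bruno₆* c-commands the anaphor within its binding domain → licit binder.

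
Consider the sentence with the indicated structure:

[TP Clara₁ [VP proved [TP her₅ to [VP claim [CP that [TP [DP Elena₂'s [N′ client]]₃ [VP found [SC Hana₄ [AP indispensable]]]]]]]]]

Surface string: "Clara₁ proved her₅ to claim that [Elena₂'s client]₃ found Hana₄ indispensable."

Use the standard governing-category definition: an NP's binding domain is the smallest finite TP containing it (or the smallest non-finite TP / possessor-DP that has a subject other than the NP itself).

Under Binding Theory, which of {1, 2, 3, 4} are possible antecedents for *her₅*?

none

*her* is a pronoun, so Principle B applies: it must be free in its binding domain.
Binding domain of *her₅*: the matrix TP, whose subject is Clara₁.
*Clara₁* c-commands the pronoun within its binding domain → coindexation would violate Principle B.
*Elena₂*: the pronoun c-commands this R-expression → coindexation would violate Principle C on *Elena₂*.
*[Elena₂'s client]₃*: the pronoun c-commands this R-expression → coindexation would violate Principle C on *[Elena₂'s client]₃*.
*Hana₄*: the pronoun c-commands this R-expression → coindexation would violate Principle C on *Hana₄*.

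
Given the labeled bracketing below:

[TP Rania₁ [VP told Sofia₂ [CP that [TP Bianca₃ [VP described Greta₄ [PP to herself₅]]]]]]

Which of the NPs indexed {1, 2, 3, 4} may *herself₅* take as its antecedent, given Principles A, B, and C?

{3, 4}

*herself* is an anaphor, so Principle A applies: it must be bound in its binding domain.
Binding domain of *herself₅*: the embedded TP, whose subject is Bianca₃.
*Rania₁* c-commands the anaphor but is outside its binding domain → cannot satisfy Principle A.
*Sofia₂* c-commands the anaphor but is outside its binding domain → cannot satisfy Principle A.
*Bianca₃* c-commands the anaphor within its binding domain → licit binder.
*Greta₄* c-commands the anaphor within its binding domain → licit binder.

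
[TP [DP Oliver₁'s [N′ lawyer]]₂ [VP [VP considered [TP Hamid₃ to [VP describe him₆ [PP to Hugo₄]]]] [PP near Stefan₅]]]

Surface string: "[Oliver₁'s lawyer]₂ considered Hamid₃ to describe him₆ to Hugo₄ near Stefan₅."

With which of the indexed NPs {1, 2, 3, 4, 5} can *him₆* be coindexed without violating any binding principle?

*him* is a pronoun, so Principle B applies: it must be free in its binding domain.
Binding domain of *him₆*: the embedded TP, whose subject is Hamid₃.
*Oliver₁* and the pronoun do not c-command one another → neither Principle B nor Principle C is at stake; coindexation permitted.
*[Oliver₁'s lawyer]₂* c-commands the pronoun but from outside its binding domain, and is not c-commanded by it → coindexation permitted.
*Hamid₃* c-commands the pronoun within its binding domain → coindexation would violate Principle B.
*Hugo₄*: the pronoun c-commands this R-expression → coindexation would violate Principle C on *Hugo₄*.
*Stefan₅* and the pronoun do not c-command one another → neither Principle B nor Principle C is at stake; coindexation permitted.

{1, 2, 5}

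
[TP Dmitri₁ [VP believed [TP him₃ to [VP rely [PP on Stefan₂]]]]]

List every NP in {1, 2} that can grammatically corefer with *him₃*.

*him* is a pronoun, so Principle B applies: it must be free in its binding domain.
Binding domain of *him₃*: the matrix TP, whose subject is Dmitri₁.
*Dmitri₁* c-commands the pronoun within its binding domain → coindexation would violate Principle B.
*Stefan₂*: the pronoun c-commands this R-expression → coindexation would violate Principle C on *Stefan₂*.

none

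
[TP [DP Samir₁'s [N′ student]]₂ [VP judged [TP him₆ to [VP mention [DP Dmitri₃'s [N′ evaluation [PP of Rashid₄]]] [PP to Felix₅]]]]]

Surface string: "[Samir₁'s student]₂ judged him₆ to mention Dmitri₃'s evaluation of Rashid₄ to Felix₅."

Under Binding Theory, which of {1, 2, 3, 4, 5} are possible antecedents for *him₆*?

*him* is a pronoun, so Principle B applies: it must be free in its binding domain.
Binding domain of *him₆*: the matrix TP, whose subject is [Samir₁'s student]₂.
*Samir₁* and the pronoun do not c-command one another → neither Principle B nor Principle C is at stake; coindexation permitted.
*[Samir₁'s student]₂* c-commands the pronoun within its binding domain → coindexation would violate Principle B.
*Dmitri₃*: the pronoun c-commands this R-expression → coindexation would violate Principle C on *Dmitri₃*.
*Rashid₄*: the pronoun c-commands this R-expression → coindexation would violate Principle C on *Rashid₄*.
*Felix₅*: the pronoun c-commands this R-expression → coindexation would violate Principle C on *Felix₅*.

{1}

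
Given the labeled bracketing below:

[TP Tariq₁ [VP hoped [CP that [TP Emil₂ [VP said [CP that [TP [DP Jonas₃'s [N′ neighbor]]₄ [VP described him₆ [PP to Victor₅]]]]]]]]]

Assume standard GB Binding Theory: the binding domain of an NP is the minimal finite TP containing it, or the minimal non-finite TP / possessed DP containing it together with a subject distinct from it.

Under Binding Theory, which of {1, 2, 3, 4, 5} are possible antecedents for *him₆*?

*him* is a pronoun, so Principle B applies: it must be free in its binding domain.
Binding domain of *him₆*: the embedded TP, whose subject is [Jonas₃'s neighbor]₄.
*Tariq₁* c-commands the pronoun but from outside its binding domain, and is not c-commanded by it → coindexation permitted.
*Emil₂* c-commands the pronoun but from outside its binding domain, and is not c-commanded by it → coindexation permitted.
*Jonas₃* and the pronoun do not c-command one another → neither Principle B nor Principle C is at stake; coindexation permitted.
*[Jonas₃'s neighbor]₄* c-commands the pronoun within its binding domain → coindexation would violate Principle B.
*Victor₅*: the pronoun c-commands this R-expression → coindexation would violate Principle C on *Victor₅*.

{1, 2, 3}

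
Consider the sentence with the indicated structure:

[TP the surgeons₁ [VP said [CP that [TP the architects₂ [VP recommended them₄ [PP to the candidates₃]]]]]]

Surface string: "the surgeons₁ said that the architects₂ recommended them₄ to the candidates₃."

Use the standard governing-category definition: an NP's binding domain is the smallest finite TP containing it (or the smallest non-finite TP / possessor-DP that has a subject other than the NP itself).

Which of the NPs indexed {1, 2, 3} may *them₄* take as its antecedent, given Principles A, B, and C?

*them* is a pronoun, so Principle B applies: it must be free in its binding domain.
Binding domain of *them₄*: the embedded TP, whose subject is the architects₂.
*the surgeons₁* c-commands the pronoun but from outside its binding domain, and is not c-commanded by it → coindexation permitted.
*the architects₂* c-commands the pronoun within its binding domain → coindexation would violate Principle B.
*the candidates₃*: the pronoun c-commands this R-expression → coindexation would violate Principle C on *the candidates₃*.

{1}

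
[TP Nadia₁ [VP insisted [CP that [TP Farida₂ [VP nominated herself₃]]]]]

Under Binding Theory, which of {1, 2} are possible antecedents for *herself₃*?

{2}

*herself* is an anaphor, so Principle A applies: it must be bound in its binding domain.
Binding domain of *herself₃*: the embedded TP, whose subject is Farida₂.
*Nadia₁* c-commands the anaphor but is outside its binding domain → cannot satisfy Principle A.
*Farida₂* c-commands the anaphor within its binding domain → licit binder.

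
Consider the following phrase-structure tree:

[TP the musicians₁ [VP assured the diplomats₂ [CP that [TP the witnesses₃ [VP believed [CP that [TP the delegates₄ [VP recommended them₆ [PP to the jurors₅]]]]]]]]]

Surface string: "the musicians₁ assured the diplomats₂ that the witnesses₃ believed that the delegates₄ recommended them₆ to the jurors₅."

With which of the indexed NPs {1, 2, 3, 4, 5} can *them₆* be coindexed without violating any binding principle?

{1, 2, 3}

*them* is a pronoun, so Principle B applies: it must be free in its binding domain.
Binding domain of *them₆*: the embedded TP, whose subject is the delegates₄.
*the musicians₁* c-commands the pronoun but from outside its binding domain, and is not c-commanded by it → coindexation permitted.
*the diplomats₂* c-commands the pronoun but from outside its binding domain, and is not c-commanded by it → coindexation permitted.
*the witnesses₃* c-commands the pronoun but from outside its binding domain, and is not c-commanded by it → coindexation permitted.
*the delegates₄* c-commands the pronoun within its binding domain → coindexation would violate Principle B.
*the jurors₅*: the pronoun c-commands this R-expression → coindexation would violate Principle C on *the jurors₅*.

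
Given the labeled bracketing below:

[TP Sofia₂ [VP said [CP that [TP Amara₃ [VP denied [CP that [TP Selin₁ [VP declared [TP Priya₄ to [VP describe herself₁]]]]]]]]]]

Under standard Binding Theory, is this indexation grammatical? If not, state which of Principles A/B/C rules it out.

The two coindexed NPs are *Selin₁* and *herself₁*.
*herself₁* is an anaphor. Principle A requires it to be bound within its binding domain — the embedded TP, whose subject is Priya₄.
Within that domain it is c-commanded by *Priya₄*, which does not share its index.
*Selin₁* does c-command the anaphor, but from outside its binding domain.
The anaphor is unbound in its domain → Principle A violation.

Principle A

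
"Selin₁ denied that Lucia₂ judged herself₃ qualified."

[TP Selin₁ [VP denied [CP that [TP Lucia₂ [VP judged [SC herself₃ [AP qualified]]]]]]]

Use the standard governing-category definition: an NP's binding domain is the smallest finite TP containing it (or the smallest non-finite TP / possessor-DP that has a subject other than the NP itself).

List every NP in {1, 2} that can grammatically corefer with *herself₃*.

{2}

*herself* is an anaphor, so Principle A applies: it must be bound in its binding domain.
Binding domain of *herself₃*: the embedded TP, whose subject is Lucia₂.
*Selin₁* c-commands the anaphor but is outside its binding domain → cannot satisfy Principle A.
*Lucia₂* c-commands the anaphor within its binding domain → licit binder.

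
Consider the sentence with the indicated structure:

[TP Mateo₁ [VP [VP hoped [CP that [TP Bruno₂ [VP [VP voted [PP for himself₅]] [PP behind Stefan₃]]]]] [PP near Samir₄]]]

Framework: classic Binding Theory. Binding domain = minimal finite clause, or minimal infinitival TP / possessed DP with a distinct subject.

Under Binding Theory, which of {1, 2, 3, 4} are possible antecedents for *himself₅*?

*himself* is an anaphor, so Principle A applies: it must be bound in its binding domain.
Binding domain of *himself₅*: the embedded TP, whose subject is Bruno₂.
*Mateo₁* c-commands the anaphor but is outside its binding domain → cannot satisfy Principle A.
*Bruno₂* c-commands the anaphor within its binding domain → licit binder.
*Stefan₃* does not c-command the anaphor → cannot bind it.
*Samir₄* does not c-command the anaphor → cannot bind it.

{2}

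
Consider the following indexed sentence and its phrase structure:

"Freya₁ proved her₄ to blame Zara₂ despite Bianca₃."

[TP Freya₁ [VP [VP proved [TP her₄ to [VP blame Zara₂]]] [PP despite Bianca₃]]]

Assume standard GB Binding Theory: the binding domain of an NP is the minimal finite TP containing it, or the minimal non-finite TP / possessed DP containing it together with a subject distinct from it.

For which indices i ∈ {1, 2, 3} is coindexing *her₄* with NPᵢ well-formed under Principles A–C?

{3}

*her* is a pronoun, so Principle B applies: it must be free in its binding domain.
Binding domain of *her₄*: the matrix TP, whose subject is Freya₁.
*Freya₁* c-commands the pronoun within its binding domain → coindexation would violate Principle B.
*Zara₂*: the pronoun c-commands this R-expression → coindexation would violate Principle C on *Zara₂*.
*Bianca₃* and the pronoun do not c-command one another → neither Principle B nor Principle C is at stake; coindexation permitted.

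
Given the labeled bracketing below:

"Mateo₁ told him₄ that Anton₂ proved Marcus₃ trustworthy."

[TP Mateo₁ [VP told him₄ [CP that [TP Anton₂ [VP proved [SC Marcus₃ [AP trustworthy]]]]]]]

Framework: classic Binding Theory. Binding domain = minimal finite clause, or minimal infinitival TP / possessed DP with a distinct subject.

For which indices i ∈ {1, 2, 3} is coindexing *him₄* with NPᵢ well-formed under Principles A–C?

*him* is a pronoun, so Principle B applies: it must be free in its binding domain.
Binding domain of *him₄*: the matrix TP, whose subject is Mateo₁.
*Mateo₁* c-commands the pronoun within its binding domain → coindexation would violate Principle B.
*Anton₂*: the pronoun c-commands this R-expression → coindexation would violate Principle C on *Anton₂*.
*Marcus₃*: the pronoun c-commands this R-expression → coindexation would violate Principle C on *Marcus₃*.

none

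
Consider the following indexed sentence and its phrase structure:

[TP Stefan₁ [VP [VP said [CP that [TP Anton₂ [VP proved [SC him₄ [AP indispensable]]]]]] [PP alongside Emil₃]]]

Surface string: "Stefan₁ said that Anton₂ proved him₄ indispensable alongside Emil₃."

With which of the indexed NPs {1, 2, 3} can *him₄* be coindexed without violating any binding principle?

*him* is a pronoun, so Principle B applies: it must be free in its binding domain.
Binding domain of *him₄*: the embedded TP, whose subject is Anton₂.
*Stefan₁* c-commands the pronoun but from outside its binding domain, and is not c-commanded by it → coindexation permitted.
*Anton₂* c-commands the pronoun within its binding domain → coindexation would violate Principle B.
*Emil₃* and the pronoun do not c-command one another → neither Principle B nor Principle C is at stake; coindexation permitted.

{1, 3}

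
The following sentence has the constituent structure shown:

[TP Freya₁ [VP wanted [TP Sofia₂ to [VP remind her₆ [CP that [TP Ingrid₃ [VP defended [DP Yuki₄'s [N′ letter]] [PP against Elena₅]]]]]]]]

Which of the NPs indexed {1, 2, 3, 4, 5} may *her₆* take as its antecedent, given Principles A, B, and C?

*her* is a pronoun, so Principle B applies: it must be free in its binding domain.
Binding domain of *her₆*: the embedded TP, whose subject is Sofia₂.
*Freya₁* c-commands the pronoun but from outside its binding domain, and is not c-commanded by it → coindexation permitted.
*Sofia₂* c-commands the pronoun within its binding domain → coindexation would violate Principle B.
*Ingrid₃*: the pronoun c-commands this R-expression → coindexation would violate Principle C on *Ingrid₃*.
*Yuki₄*: the pronoun c-commands this R-expression → coindexation would violate Principle C on *Yuki₄*.
*Elena₅*: the pronoun c-commands this R-expression → coindexation would violate Principle C on *Elena₅*.

{1}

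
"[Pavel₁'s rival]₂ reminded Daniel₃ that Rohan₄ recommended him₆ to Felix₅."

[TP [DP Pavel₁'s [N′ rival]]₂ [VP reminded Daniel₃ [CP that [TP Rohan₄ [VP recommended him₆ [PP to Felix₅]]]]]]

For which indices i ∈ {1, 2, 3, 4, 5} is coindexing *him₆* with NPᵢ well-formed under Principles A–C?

*him* is a pronoun, so Principle B applies: it must be free in its binding domain.
Binding domain of *him₆*: the embedded TP, whose subject is Rohan₄.
*Pavel₁* and the pronoun do not c-command one another → neither Principle B nor Principle C is at stake; coindexation permitted.
*[Pavel₁'s rival]₂* c-commands the pronoun but from outside its binding domain, and is not c-commanded by it → coindexation permitted.
*Daniel₃* c-commands the pronoun but from outside its binding domain, and is not c-commanded by it → coindexation permitted.
*Rohan₄* c-commands the pronoun within its binding domain → coindexation would violate Principle B.
*Felix₅*: the pronoun c-commands this R-expression → coindexation would violate Principle C on *Felix₅*.

{1, 2, 3}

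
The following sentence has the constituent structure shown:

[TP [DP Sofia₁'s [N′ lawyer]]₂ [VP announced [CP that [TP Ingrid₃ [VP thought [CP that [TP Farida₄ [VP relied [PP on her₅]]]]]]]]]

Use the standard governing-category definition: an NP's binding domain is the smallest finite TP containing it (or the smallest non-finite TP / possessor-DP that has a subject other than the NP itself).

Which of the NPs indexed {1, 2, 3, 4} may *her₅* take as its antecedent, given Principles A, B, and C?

{1, 2, 3}

*her* is a pronoun, so Principle B applies: it must be free in its binding domain.
Binding domain of *her₅*: the embedded TP, whose subject is Farida₄.
*Sofia₁* and the pronoun do not c-command one another → neither Principle B nor Principle C is at stake; coindexation permitted.
*[Sofia₁'s lawyer]₂* c-commands the pronoun but from outside its binding domain, and is not c-commanded by it → coindexation permitted.
*Ingrid₃* c-commands the pronoun but from outside its binding domain, and is not c-commanded by it → coindexation permitted.
*Farida₄* c-commands the pronoun within its binding domain → coindexation would violate Principle B.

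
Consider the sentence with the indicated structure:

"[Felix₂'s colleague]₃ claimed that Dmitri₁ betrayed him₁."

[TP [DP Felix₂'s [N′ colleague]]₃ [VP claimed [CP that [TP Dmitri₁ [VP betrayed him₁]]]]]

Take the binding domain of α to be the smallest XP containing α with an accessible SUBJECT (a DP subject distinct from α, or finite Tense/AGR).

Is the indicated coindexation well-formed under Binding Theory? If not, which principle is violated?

The two coindexed NPs are *Dmitri₁* and *him₁*.
*him₁* is a pronoun. Its binding domain is the embedded TP, whose subject is Dmitri₁.
*Dmitri₁* c-commands it within that domain and carries the same index.
The pronoun is locally bound → Principle B violation.

Principle B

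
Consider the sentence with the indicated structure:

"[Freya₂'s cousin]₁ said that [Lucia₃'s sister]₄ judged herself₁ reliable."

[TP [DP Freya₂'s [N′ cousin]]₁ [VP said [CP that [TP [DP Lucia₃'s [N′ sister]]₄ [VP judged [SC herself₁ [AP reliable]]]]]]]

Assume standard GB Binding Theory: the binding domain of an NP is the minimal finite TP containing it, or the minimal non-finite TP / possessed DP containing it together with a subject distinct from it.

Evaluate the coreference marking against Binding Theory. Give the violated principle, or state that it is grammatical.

The two coindexed NPs are *[Freya₂'s cousin]₁* and *herself₁*.
*herself₁* is an anaphor. Principle A requires it to be bound within its binding domain — the embedded TP, whose subject is [Lucia₃'s sister]₄.
Within that domain it is c-commanded by *[Lucia₃'s sister]₄*, which does not share its index.
*[Freya₂'s cousin]₁* does c-command the anaphor, but from outside its binding domain.
The anaphor is unbound in its domain → Principle A violation.

Principle A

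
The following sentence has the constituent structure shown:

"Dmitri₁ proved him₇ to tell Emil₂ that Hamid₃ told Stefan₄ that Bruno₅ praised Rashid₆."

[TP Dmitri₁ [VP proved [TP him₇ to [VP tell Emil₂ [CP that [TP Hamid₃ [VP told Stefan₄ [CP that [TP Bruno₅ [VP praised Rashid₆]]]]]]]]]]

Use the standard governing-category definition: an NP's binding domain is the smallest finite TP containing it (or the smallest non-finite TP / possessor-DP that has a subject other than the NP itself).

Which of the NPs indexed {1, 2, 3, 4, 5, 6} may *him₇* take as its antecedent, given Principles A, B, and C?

*him* is a pronoun, so Principle B applies: it must be free in its binding domain.
Binding domain of *him₇*: the matrix TP, whose subject is Dmitri₁.
*Dmitri₁* c-commands the pronoun within its binding domain → coindexation would violate Principle B.
*Emil₂*: the pronoun c-commands this R-expression → coindexation would violate Principle C on *Emil₂*.
*Hamid₃*: the pronoun c-commands this R-expression → coindexation would violate Principle C on *Hamid₃*.
*Stefan₄*: the pronoun c-commands this R-expression → coindexation would violate Principle C on *Stefan₄*.
*Bruno₅*: the pronoun c-commands this R-expression → coindexation would violate Principle C on *Bruno₅*.
*Rashid₆*: the pronoun c-commands this R-expression → coindexation would violate Principle C on *Rashid₆*.

none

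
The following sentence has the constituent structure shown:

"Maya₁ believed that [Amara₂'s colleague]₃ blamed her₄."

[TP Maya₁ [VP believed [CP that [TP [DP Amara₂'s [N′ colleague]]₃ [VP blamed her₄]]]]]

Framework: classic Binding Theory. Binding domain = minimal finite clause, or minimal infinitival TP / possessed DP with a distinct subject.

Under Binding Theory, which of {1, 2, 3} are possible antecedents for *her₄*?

{1, 2}

*her* is a pronoun, so Principle B applies: it must be free in its binding domain.
Binding domain of *her₄*: the embedded TP, whose subject is [Amara₂'s colleague]₃.
*Maya₁* c-commands the pronoun but from outside its binding domain, and is not c-commanded by it → coindexation permitted.
*Amara₂* and the pronoun do not c-command one another → neither Principle B nor Principle C is at stake; coindexation permitted.
*[Amara₂'s colleague]₃* c-commands the pronoun within its binding domain → coindexation would violate Principle B.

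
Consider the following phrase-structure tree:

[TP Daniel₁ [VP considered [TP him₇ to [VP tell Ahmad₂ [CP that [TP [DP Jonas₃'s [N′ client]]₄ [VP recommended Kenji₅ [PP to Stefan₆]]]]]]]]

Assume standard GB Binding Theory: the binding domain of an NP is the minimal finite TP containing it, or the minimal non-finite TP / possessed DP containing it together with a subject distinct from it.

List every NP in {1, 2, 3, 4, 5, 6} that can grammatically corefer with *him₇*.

*him* is a pronoun, so Principle B applies: it must be free in its binding domain.
Binding domain of *him₇*: the matrix TP, whose subject is Daniel₁.
*Daniel₁* c-commands the pronoun within its binding domain → coindexation would violate Principle B.
*Ahmad₂*: the pronoun c-commands this R-expression → coindexation would violate Principle C on *Ahmad₂*.
*Jonas₃*: the pronoun c-commands this R-expression → coindexation would violate Principle C on *Jonas₃*.
*[Jonas₃'s client]₄*: the pronoun c-commands this R-expression → coindexation would violate Principle C on *[Jonas₃'s client]₄*.
*Kenji₅*: the pronoun c-commands this R-expression → coindexation would violate Principle C on *Kenji₅*.
*Stefan₆*: the pronoun c-commands this R-expression → coindexation would violate Principle C on *Stefan₆*.

none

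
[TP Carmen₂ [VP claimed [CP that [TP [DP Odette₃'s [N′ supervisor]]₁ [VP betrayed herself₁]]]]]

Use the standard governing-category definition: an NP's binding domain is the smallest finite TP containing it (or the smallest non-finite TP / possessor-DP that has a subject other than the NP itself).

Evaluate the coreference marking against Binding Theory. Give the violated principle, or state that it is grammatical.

The two coindexed NPs are *[Odette₃'s supervisor]₁* and *herself₁*.
*herself₁* is an anaphor; its binding domain is the embedded TP, whose subject is [Odette₃'s supervisor]₁. *[Odette₃'s supervisor]₁* c-commands it within that domain and shares its index, so Principle A is satisfied.
*[Odette₃'s supervisor]₁* is an R-expression; *herself₁* does not c-command it, and no other NP shares its index, so Principle C is satisfied.
All principles are respected.

grammatical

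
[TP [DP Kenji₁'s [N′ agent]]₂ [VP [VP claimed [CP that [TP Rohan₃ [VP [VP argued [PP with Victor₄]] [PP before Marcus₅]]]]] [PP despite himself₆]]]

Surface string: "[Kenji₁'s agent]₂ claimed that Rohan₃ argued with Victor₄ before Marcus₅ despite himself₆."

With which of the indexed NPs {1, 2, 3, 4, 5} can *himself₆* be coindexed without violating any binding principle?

*himself* is an anaphor, so Principle A applies: it must be bound in its binding domain.
Binding domain of *himself₆*: the matrix TP, whose subject is [Kenji₁'s agent]₂.
*Kenji₁* does not c-command the anaphor → cannot bind it.
*[Kenji₁'s agent]₂* c-commands the anaphor within its binding domain → licit binder.
*Rohan₃* does not c-command the anaphor → cannot bind it.
*Victor₄* does not c-command the anaphor → cannot bind it.
*Marcus₅* does not c-command the anaphor → cannot bind it.

{2}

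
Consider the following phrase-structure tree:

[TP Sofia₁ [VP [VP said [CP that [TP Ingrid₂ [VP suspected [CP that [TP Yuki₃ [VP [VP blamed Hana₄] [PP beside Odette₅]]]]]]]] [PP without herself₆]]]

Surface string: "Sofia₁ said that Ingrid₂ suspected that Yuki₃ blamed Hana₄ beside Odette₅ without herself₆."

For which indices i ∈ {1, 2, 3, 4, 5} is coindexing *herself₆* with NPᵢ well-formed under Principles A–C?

{1}

*herself* is an anaphor, so Principle A applies: it must be bound in its binding domain.
Binding domain of *herself₆*: the matrix TP, whose subject is Sofia₁.
*Sofia₁* c-commands the anaphor within its binding domain → licit binder.
*Ingrid₂* does not c-command the anaphor → cannot bind it.
*Yuki₃* does not c-command the anaphor → cannot bind it.
*Hana₄* does not c-command the anaphor → cannot bind it.
*Odette₅* does not c-command the anaphor → cannot bind it.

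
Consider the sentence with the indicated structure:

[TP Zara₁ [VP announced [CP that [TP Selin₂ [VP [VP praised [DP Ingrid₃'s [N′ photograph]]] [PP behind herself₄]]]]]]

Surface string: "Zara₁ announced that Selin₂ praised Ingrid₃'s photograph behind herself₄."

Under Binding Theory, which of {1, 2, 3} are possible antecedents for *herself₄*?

{2}

*herself* is an anaphor, so Principle A applies: it must be bound in its binding domain.
Binding domain of *herself₄*: the embedded TP, whose subject is Selin₂.
*Zara₁* c-commands the anaphor but is outside its binding domain → cannot satisfy Principle A.
*Selin₂* c-commands the anaphor within its binding domain → licit binder.
*Ingrid₃* does not c-command the anaphor → cannot bind it.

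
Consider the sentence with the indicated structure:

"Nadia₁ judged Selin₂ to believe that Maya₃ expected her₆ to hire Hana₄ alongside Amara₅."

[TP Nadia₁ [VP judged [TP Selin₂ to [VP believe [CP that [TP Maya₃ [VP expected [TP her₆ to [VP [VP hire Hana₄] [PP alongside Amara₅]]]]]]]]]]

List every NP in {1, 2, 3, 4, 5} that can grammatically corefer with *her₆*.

{1, 2}

*her* is a pronoun, so Principle B applies: it must be free in its binding domain.
Binding domain of *her₆*: the embedded TP, whose subject is Maya₃.
*Nadia₁* c-commands the pronoun but from outside its binding domain, and is not c-commanded by it → coindexation permitted.
*Selin₂* c-commands the pronoun but from outside its binding domain, and is not c-commanded by it → coindexation permitted.
*Maya₃* c-commands the pronoun within its binding domain → coindexation would violate Principle B.
*Hana₄*: the pronoun c-commands this R-expression → coindexation would violate Principle C on *Hana₄*.
*Amara₅*: the pronoun c-commands this R-expression → coindexation would violate Principle C on *Amara₅*.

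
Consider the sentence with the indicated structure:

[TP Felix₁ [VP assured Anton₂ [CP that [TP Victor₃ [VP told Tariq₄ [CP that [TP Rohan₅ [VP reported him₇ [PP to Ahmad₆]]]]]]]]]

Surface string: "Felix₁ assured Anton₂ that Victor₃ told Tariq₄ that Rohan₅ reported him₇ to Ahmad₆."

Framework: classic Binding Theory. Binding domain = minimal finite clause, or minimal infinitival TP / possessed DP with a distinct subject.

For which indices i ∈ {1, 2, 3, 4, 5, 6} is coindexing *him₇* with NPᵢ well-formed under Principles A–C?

*him* is a pronoun, so Principle B applies: it must be free in its binding domain.
Binding domain of *him₇*: the embedded TP, whose subject is Rohan₅.
*Felix₁* c-commands the pronoun but from outside its binding domain, and is not c-commanded by it → coindexation permitted.
*Anton₂* c-commands the pronoun but from outside its binding domain, and is not c-commanded by it → coindexation permitted.
*Victor₃* c-commands the pronoun but from outside its binding domain, and is not c-commanded by it → coindexation permitted.
*Tariq₄* c-commands the pronoun but from outside its binding domain, and is not c-commanded by it → coindexation permitted.
*Rohan₅* c-commands the pronoun within its binding domain → coindexation would violate Principle B.
*Ahmad₆*: the pronoun c-commands this R-expression → coindexation would violate Principle C on *Ahmad₆*.

{1, 2, 3, 4}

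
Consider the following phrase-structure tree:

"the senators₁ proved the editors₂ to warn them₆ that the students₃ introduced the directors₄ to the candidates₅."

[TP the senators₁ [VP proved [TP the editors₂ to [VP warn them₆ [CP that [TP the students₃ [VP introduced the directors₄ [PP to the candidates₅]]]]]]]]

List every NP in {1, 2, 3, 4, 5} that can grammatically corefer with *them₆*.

*them* is a pronoun, so Principle B applies: it must be free in its binding domain.
Binding domain of *them₆*: the embedded TP, whose subject is the editors₂.
*the senators₁* c-commands the pronoun but from outside its binding domain, and is not c-commanded by it → coindexation permitted.
*the editors₂* c-commands the pronoun within its binding domain → coindexation would violate Principle B.
*the students₃*: the pronoun c-commands this R-expression → coindexation would violate Principle C on *the students₃*.
*the directors₄*: the pronoun c-commands this R-expression → coindexation would violate Principle C on *the directors₄*.
*the candidates₅*: the pronoun c-commands this R-expression → coindexation would violate Principle C on *the candidates₅*.

{1}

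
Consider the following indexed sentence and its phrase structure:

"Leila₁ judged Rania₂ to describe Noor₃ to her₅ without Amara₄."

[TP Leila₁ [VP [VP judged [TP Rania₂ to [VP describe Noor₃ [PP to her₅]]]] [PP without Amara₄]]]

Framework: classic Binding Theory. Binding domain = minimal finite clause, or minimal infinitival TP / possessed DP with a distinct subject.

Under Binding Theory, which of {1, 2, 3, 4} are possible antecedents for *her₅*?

*her* is a pronoun, so Principle B applies: it must be free in its binding domain.
Binding domain of *her₅*: the embedded TP, whose subject is Rania₂.
*Leila₁* c-commands the pronoun but from outside its binding domain, and is not c-commanded by it → coindexation permitted.
*Rania₂* c-commands the pronoun within its binding domain → coindexation would violate Principle B.
*Noor₃* c-commands the pronoun within its binding domain → coindexation would violate Principle B.
*Amara₄* and the pronoun do not c-command one another → neither Principle B nor Principle C is at stake; coindexation permitted.

{1, 4}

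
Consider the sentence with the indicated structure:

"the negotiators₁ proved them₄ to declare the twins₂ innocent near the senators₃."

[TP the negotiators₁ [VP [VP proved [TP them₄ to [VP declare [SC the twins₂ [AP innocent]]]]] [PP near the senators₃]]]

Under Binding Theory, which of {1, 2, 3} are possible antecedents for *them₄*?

*them* is a pronoun, so Principle B applies: it must be free in its binding domain.
Binding domain of *them₄*: the matrix TP, whose subject is the negotiators₁.
*the negotiators₁* c-commands the pronoun within its binding domain → coindexation would violate Principle B.
*the twins₂*: the pronoun c-commands this R-expression → coindexation would violate Principle C on *the twins₂*.
*the senators₃* and the pronoun do not c-command one another → neither Principle B nor Principle C is at stake; coindexation permitted.

{3}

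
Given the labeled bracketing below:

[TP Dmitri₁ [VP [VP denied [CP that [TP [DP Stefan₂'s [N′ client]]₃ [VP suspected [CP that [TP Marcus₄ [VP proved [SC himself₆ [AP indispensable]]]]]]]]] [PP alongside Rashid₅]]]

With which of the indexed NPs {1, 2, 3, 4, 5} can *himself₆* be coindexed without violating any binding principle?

{4}

*himself* is an anaphor, so Principle A applies: it must be bound in its binding domain.
Binding domain of *himself₆*: the embedded TP, whose subject is Marcus₄.
*Dmitri₁* c-commands the anaphor but is outside its binding domain → cannot satisfy Principle A.
*Stefan₂* does not c-command the anaphor → cannot bind it.
*[Stefan₂'s client]₃* c-commands the anaphor but is outside its binding domain → cannot satisfy Principle A.
*Marcus₄* c-commands the anaphor within its binding domain → licit binder.
*Rashid₅* does not c-command the anaphor → cannot bind it.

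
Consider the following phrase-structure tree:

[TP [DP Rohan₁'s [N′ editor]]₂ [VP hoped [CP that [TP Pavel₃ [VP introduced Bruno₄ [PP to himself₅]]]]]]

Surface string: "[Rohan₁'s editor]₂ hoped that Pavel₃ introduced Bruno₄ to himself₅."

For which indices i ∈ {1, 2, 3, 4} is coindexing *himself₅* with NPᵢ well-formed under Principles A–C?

{3, 4}

*himself* is an anaphor, so Principle A applies: it must be bound in its binding domain.
Binding domain of *himself₅*: the embedded TP, whose subject is Pavel₃.
*Rohan₁* does not c-command the anaphor → cannot bind it.
*[Rohan₁'s editor]₂* c-commands the anaphor but is outside its binding domain → cannot satisfy Principle A.
*Pavel₃* c-commands the anaphor within its binding domain → licit binder.
*Bruno₄* c-commands the anaphor within its binding domain → licit binder.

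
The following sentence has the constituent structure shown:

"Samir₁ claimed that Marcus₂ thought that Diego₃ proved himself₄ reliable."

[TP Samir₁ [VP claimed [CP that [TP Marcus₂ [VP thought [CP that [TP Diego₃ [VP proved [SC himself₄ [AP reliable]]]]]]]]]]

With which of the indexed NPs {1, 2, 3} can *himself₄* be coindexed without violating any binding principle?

{3}

*himself* is an anaphor, so Principle A applies: it must be bound in its binding domain.
Binding domain of *himself₄*: the embedded TP, whose subject is Diego₃.
*Samir₁* c-commands the anaphor but is outside its binding domain → cannot satisfy Principle A.
*Marcus₂* c-commands the anaphor but is outside its binding domain → cannot satisfy Principle A.
*Diego₃* c-commands the anaphor within its binding domain → licit binder.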